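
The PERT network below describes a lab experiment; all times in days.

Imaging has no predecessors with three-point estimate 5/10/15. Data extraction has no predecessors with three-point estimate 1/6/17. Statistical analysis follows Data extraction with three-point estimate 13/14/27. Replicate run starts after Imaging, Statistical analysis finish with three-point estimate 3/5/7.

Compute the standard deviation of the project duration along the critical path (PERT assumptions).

3.61 days

te_Imaging = (5 + 4·10 + 15)/6 = 60/6 = 10; σ²_Imaging = ((15−5)/6)² = 2.778
te_Data extraction = (1 + 4·6 + 17)/6 = 42/6 = 7; σ²_Data extraction = ((17−1)/6)² = 7.111
te_Statistical analysis = (13 + 4·14 + 27)/6 = 96/6 = 16; σ²_Statistical analysis = ((27−13)/6)² = 5.444
te_Replicate run = (3 + 4·5 + 7)/6 = 30/6 = 5; σ²_Replicate run = ((7−3)/6)² = 0.444

Forward pass:
ES_Imaging = 0; EF_Imaging = 10
ES_Data extraction = 0; EF_Data extraction = 7
ES_Statistical analysis = 7; EF_Statistical analysis = 7+16 = 23
ES_Replicate run = max(EF_Imaging=10, EF_Statistical analysis=23) = 23; EF_Replicate run = 23+5 = 28
Expected project duration μ = 28 days. Critical path: Data extraction → Statistical analysis → Replicate run.

Variance along critical path = 7.111 + 5.444 + 0.444 = 13.000
σ = √13.000 = 3.606 days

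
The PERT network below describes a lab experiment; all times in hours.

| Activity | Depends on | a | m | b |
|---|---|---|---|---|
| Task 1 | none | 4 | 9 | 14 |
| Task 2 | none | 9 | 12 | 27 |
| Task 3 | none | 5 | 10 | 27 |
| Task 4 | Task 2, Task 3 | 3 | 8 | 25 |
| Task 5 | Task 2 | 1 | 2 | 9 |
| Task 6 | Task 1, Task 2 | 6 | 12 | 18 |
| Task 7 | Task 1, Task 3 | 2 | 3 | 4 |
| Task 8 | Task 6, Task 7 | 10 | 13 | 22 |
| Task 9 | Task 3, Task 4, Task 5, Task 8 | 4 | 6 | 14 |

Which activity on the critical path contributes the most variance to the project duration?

te_Task 1 = (4 + 4·9 + 14)/6 = 54/6 = 9; σ²_Task 1 = ((14−4)/6)² = 2.778
te_Task 2 = (9 + 4·12 + 27)/6 = 84/6 = 14; σ²_Task 2 = ((27−9)/6)² = 9.000
te_Task 3 = (5 + 4·10 + 27)/6 = 72/6 = 12; σ²_Task 3 = ((27−5)/6)² = 13.444
te_Task 4 = (3 + 4·8 + 25)/6 = 60/6 = 10; σ²_Task 4 = ((25−3)/6)² = 13.444
te_Task 5 = (1 + 4·2 + 9)/6 = 18/6 = 3; σ²_Task 5 = ((9−1)/6)² = 1.778
te_Task 6 = (6 + 4·12 + 18)/6 = 72/6 = 12; σ²_Task 6 = ((18−6)/6)² = 4.000
te_Task 7 = (2 + 4·3 + 4)/6 = 18/6 = 3; σ²_Task 7 = ((4−2)/6)² = 0.111
te_Task 8 = (10 + 4·13 + 22)/6 = 84/6 = 14; σ²_Task 8 = ((22−10)/6)² = 4.000
te_Task 9 = (4 + 4·6 + 14)/6 = 42/6 = 7; σ²_Task 9 = ((14−4)/6)² = 2.778

Forward pass:
ES_Task 1 = 0; EF_Task 1 = 9
ES_Task 2 = 0; EF_Task 2 = 14
ES_Task 3 = 0; EF_Task 3 = 12
ES_Task 4 = max(EF_Task 2=14, EF_Task 3=12) = 14; EF_Task 4 = 14+10 = 24
ES_Task 5 = 14; EF_Task 5 = 14+3 = 17
ES_Task 6 = max(EF_Task 1=9, EF_Task 2=14) = 14; EF_Task 6 = 14+12 = 26
ES_Task 7 = max(EF_Task 1=9, EF_Task 3=12) = 12; EF_Task 7 = 12+3 = 15
ES_Task 8 = max(EF_Task 6=26, EF_Task 7=15) = 26; EF_Task 8 = 26+14 = 40
ES_Task 9 = max(EF_Task 3=12, EF_Task 4=24, EF_Task 5=17, EF_Task 8=40) = 40; EF_Task 9 = 40+7 = 47
Expected project duration μ = 47 hours. Critical path: Task 2 → Task 6 → Task 8 → Task 9.

Variances on critical path: σ²_Task 2=9.000, σ²_Task 6=4.000, σ²_Task 8=4.000, σ²_Task 9=2.778.
Largest is σ²_Task 2 = 9.000.

Task 2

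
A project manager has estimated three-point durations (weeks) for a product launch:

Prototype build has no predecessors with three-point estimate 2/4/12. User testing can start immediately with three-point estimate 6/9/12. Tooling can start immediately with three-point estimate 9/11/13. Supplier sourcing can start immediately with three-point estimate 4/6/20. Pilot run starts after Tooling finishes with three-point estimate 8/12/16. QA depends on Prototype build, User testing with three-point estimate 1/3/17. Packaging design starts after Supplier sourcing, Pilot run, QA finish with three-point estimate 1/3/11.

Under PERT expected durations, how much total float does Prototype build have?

te_Prototype build = (2 + 4·4 + 12)/6 = 30/6 = 5
te_User testing = (6 + 4·9 + 12)/6 = 54/6 = 9
te_Tooling = (9 + 4·11 + 13)/6 = 66/6 = 11
te_Supplier sourcing = (4 + 4·6 + 20)/6 = 48/6 = 8
te_Pilot run = (8 + 4·12 + 16)/6 = 72/6 = 12
te_QA = (1 + 4·3 + 17)/6 = 30/6 = 5
te_Packaging design = (1 + 4·3 + 11)/6 = 24/6 = 4

Forward pass:
ES_Prototype build = 0; EF_Prototype build = 5
ES_User testing = 0; EF_User testing = 9
ES_Tooling = 0; EF_Tooling = 11
ES_Supplier sourcing = 0; EF_Supplier sourcing = 8
ES_Pilot run = 11; EF_Pilot run = 11+12 = 23
ES_QA = max(EF_Prototype build=5, EF_User testing=9) = 9; EF_QA = 9+5 = 14
ES_Packaging design = max(EF_Supplier sourcing=8, EF_Pilot run=23, EF_QA=14) = 23; EF_Packaging design = 23+4 = 27
Expected project duration μ = 27 weeks. Critical path: Tooling → Pilot run → Packaging design.

Backward pass:
LF_Packaging design = 27; LS_Packaging design = 27−4 = 23
LF_QA = LS_Packaging design = 23; LS_QA = 23−5 = 18
LF_Pilot run = LS_Packaging design = 23; LS_Pilot run = 23−12 = 11
LF_Supplier sourcing = LS_Packaging design = 23; LS_Supplier sourcing = 23−8 = 15
LF_Tooling = LS_Pilot run = 11; LS_Tooling = 11−11 = 0
LF_User testing = LS_QA = 18; LS_User testing = 18−9 = 9
LF_Prototype build = LS_QA = 18; LS_Prototype build = 18−5 = 13
Slack_Prototype build = LS_Prototype build − ES_Prototype build = 13 − 0 = 13

13 weeks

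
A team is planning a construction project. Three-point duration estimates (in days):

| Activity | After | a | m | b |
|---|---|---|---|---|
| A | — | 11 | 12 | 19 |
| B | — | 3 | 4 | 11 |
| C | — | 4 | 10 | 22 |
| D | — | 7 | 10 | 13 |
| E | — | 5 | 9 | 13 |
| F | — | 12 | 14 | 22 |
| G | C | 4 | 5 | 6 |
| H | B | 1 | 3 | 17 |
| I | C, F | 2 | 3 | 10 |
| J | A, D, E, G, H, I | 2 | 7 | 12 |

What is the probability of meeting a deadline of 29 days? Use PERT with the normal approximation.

te_A = (11 + 4·12 + 19)/6 = 78/6 = 13; σ²_A = ((19−11)/6)² = 1.778
te_B = (3 + 4·4 + 11)/6 = 30/6 = 5; σ²_B = ((11−3)/6)² = 1.778
te_C = (4 + 4·10 + 22)/6 = 66/6 = 11; σ²_C = ((22−4)/6)² = 9.000
te_D = (7 + 4·10 + 13)/6 = 60/6 = 10; σ²_D = ((13−7)/6)² = 1.000
te_E = (5 + 4·9 + 13)/6 = 54/6 = 9; σ²_E = ((13−5)/6)² = 1.778
te_F = (12 + 4·14 + 22)/6 = 90/6 = 15; σ²_F = ((22−12)/6)² = 2.778
te_G = (4 + 4·5 + 6)/6 = 30/6 = 5; σ²_G = ((6−4)/6)² = 0.111
te_H = (1 + 4·3 + 17)/6 = 30/6 = 5; σ²_H = ((17−1)/6)² = 7.111
te_I = (2 + 4·3 + 10)/6 = 24/6 = 4; σ²_I = ((10−2)/6)² = 1.778
te_J = (2 + 4·7 + 12)/6 = 42/6 = 7; σ²_J = ((12−2)/6)² = 2.778

Forward pass:
ES_A = 0; EF_A = 13
ES_B = 0; EF_B = 5
ES_C = 0; EF_C = 11
ES_D = 0; EF_D = 10
ES_E = 0; EF_E = 9
ES_F = 0; EF_F = 15
ES_G = 11; EF_G = 11+5 = 16
ES_H = 5; EF_H = 5+5 = 10
ES_I = max(EF_C=11, EF_F=15) = 15; EF_I = 15+4 = 19
ES_J = max(EF_A=13, EF_D=10, EF_E=9, EF_G=16, EF_H=10, EF_I=19) = 19; EF_J = 19+7 = 26
Expected project duration μ = 26 days. Critical path: F → I → J.

Variance along critical path = 2.778 + 1.778 + 2.778 = 7.333; σ = √7.333 = 2.708 days.
Z = (29 − 26) / 2.708 = 1.108
P(T ≤ 29) = Φ(1.108) ≈ 0.866

0.866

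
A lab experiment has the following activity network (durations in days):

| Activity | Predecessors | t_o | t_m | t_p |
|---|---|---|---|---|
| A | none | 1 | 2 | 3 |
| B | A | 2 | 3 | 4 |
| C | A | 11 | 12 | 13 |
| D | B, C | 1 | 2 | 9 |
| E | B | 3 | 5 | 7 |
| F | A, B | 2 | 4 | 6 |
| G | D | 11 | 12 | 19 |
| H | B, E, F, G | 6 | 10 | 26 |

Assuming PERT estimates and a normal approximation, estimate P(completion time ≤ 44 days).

0.698

te_A = (1 + 4·2 + 3)/6 = 12/6 = 2; σ²_A = ((3−1)/6)² = 0.111
te_B = (2 + 4·3 + 4)/6 = 18/6 = 3; σ²_B = ((4−2)/6)² = 0.111
te_C = (11 + 4·12 + 13)/6 = 72/6 = 12; σ²_C = ((13−11)/6)² = 0.111
te_D = (1 + 4·2 + 9)/6 = 18/6 = 3; σ²_D = ((9−1)/6)² = 1.778
te_E = (3 + 4·5 + 7)/6 = 30/6 = 5; σ²_E = ((7−3)/6)² = 0.444
te_F = (2 + 4·4 + 6)/6 = 24/6 = 4; σ²_F = ((6−2)/6)² = 0.444
te_G = (11 + 4·12 + 19)/6 = 78/6 = 13; σ²_G = ((19−11)/6)² = 1.778
te_H = (6 + 4·10 + 26)/6 = 72/6 = 12; σ²_H = ((26−6)/6)² = 11.111

Forward pass:
ES_A = 0; EF_A = 2
ES_B = 2; EF_B = 2+3 = 5
ES_C = 2; EF_C = 2+12 = 14
ES_D = max(EF_B=5, EF_C=14) = 14; EF_D = 14+3 = 17
ES_E = 5; EF_E = 5+5 = 10
ES_F = max(EF_A=2, EF_B=5) = 5; EF_F = 5+4 = 9
ES_G = 17; EF_G = 17+13 = 30
ES_H = max(EF_B=5, EF_E=10, EF_F=9, EF_G=30) = 30; EF_H = 30+12 = 42
Expected project duration μ = 42 days. Critical path: A → C → D → G → H.

Variance along critical path = 0.111 + 0.111 + 1.778 + 1.778 + 11.111 = 14.889; σ = √14.889 = 3.859 days.
Z = (44 − 42) / 3.859 = 0.518
P(T ≤ 44) = Φ(0.518) ≈ 0.698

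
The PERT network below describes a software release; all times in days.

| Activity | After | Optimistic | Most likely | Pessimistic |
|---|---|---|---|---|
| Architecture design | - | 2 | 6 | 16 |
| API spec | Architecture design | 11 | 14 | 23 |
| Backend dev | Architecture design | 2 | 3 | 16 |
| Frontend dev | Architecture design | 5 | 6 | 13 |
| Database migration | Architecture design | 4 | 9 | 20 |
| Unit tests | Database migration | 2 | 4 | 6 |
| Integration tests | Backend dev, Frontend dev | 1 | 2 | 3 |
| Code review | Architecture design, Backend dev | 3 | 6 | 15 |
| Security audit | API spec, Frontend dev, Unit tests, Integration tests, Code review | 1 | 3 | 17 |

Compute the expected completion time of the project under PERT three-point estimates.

27 days

te_Architecture design = (2 + 4·6 + 16)/6 = 42/6 = 7
te_API spec = (11 + 4·14 + 23)/6 = 90/6 = 15
te_Backend dev = (2 + 4·3 + 16)/6 = 30/6 = 5
te_Frontend dev = (5 + 4·6 + 13)/6 = 42/6 = 7
te_Database migration = (4 + 4·9 + 20)/6 = 60/6 = 10
te_Unit tests = (2 + 4·4 + 6)/6 = 24/6 = 4
te_Integration tests = (1 + 4·2 + 3)/6 = 12/6 = 2
te_Code review = (3 + 4·6 + 15)/6 = 42/6 = 7
te_Security audit = (1 + 4·3 + 17)/6 = 30/6 = 5

Forward pass:
ES_Architecture design = 0; EF_Architecture design = 7
ES_API spec = 7; EF_API spec = 7+15 = 22
ES_Backend dev = 7; EF_Backend dev = 7+5 = 12
ES_Frontend dev = 7; EF_Frontend dev = 7+7 = 14
ES_Database migration = 7; EF_Database migration = 7+10 = 17
ES_Unit tests = 17; EF_Unit tests = 17+4 = 21
ES_Integration tests = max(EF_Backend dev=12, EF_Frontend dev=14) = 14; EF_Integration tests = 14+2 = 16
ES_Code review = max(EF_Architecture design=7, EF_Backend dev=12) = 12; EF_Code review = 12+7 = 19
ES_Security audit = max(EF_API spec=22, EF_Frontend dev=14, EF_Unit tests=21, EF_Integration tests=16, EF_Code review=19) = 22; EF_Security audit = 22+5 = 27
Expected project duration μ = 27 days. Critical path: Architecture design → API spec → Security audit.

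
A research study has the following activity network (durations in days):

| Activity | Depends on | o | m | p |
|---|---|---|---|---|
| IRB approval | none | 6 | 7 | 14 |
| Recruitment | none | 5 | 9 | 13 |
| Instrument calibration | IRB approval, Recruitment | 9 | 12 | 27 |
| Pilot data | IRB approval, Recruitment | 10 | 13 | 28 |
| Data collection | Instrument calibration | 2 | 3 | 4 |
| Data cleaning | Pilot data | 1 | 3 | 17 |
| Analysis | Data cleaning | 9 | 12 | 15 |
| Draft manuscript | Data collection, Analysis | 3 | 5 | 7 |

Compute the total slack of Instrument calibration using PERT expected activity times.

15 days

te_IRB approval = (6 + 4·7 + 14)/6 = 48/6 = 8
te_Recruitment = (5 + 4·9 + 13)/6 = 54/6 = 9
te_Instrument calibration = (9 + 4·12 + 27)/6 = 84/6 = 14
te_Pilot data = (10 + 4·13 + 28)/6 = 90/6 = 15
te_Data collection = (2 + 4·3 + 4)/6 = 18/6 = 3
te_Data cleaning = (1 + 4·3 + 17)/6 = 30/6 = 5
te_Analysis = (9 + 4·12 + 15)/6 = 72/6 = 12
te_Draft manuscript = (3 + 4·5 + 7)/6 = 30/6 = 5

Forward pass:
ES_IRB approval = 0; EF_IRB approval = 8
ES_Recruitment = 0; EF_Recruitment = 9
ES_Instrument calibration = max(EF_IRB approval=8, EF_Recruitment=9) = 9; EF_Instrument calibration = 9+14 = 23
ES_Pilot data = max(EF_IRB approval=8, EF_Recruitment=9) = 9; EF_Pilot data = 9+15 = 24
ES_Data collection = 23; EF_Data collection = 23+3 = 26
ES_Data cleaning = 24; EF_Data cleaning = 24+5 = 29
ES_Analysis = 29; EF_Analysis = 29+12 = 41
ES_Draft manuscript = max(EF_Data collection=26, EF_Analysis=41) = 41; EF_Draft manuscript = 41+5 = 46
Expected project duration μ = 46 days. Critical path: Recruitment → Pilot data → Data cleaning → Analysis → Draft manuscript.

Backward pass:
LF_Draft manuscript = 46; LS_Draft manuscript = 46−5 = 41
LF_Analysis = LS_Draft manuscript = 41; LS_Analysis = 41−12 = 29
LF_Data cleaning = LS_Analysis = 29; LS_Data cleaning = 29−5 = 24
LF_Data collection = LS_Draft manuscript = 41; LS_Data collection = 41−3 = 38
LF_Pilot data = LS_Data cleaning = 24; LS_Pilot data = 24−15 = 9
LF_Instrument calibration = LS_Data collection = 38; LS_Instrument calibration = 38−14 = 24
LF_Recruitment = min(LS_Instrument calibration=24, LS_Pilot data=9) = 9; LS_Recruitment = 9−9 = 0
LF_IRB approval = min(LS_Instrument calibration=24, LS_Pilot data=9) = 9; LS_IRB approval = 9−8 = 1
Slack_Instrument calibration = LS_Instrument calibration − ES_Instrument calibration = 24 − 9 = 15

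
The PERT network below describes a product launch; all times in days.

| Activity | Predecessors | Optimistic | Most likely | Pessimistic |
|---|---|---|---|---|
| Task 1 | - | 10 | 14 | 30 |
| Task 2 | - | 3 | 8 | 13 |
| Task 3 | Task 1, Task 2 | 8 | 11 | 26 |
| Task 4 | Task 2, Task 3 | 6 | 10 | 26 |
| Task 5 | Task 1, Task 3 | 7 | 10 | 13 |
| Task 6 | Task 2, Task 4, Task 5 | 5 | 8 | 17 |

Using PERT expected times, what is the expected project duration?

te_Task 1 = (10 + 4·14 + 30)/6 = 96/6 = 16
te_Task 2 = (3 + 4·8 + 13)/6 = 48/6 = 8
te_Task 3 = (8 + 4·11 + 26)/6 = 78/6 = 13
te_Task 4 = (6 + 4·10 + 26)/6 = 72/6 = 12
te_Task 5 = (7 + 4·10 + 13)/6 = 60/6 = 10
te_Task 6 = (5 + 4·8 + 17)/6 = 54/6 = 9

Forward pass:
ES_Task 1 = 0; EF_Task 1 = 16
ES_Task 2 = 0; EF_Task 2 = 8
ES_Task 3 = max(EF_Task 1=16, EF_Task 2=8) = 16; EF_Task 3 = 16+13 = 29
ES_Task 4 = max(EF_Task 2=8, EF_Task 3=29) = 29; EF_Task 4 = 29+12 = 41
ES_Task 5 = max(EF_Task 1=16, EF_Task 3=29) = 29; EF_Task 5 = 29+10 = 39
ES_Task 6 = max(EF_Task 2=8, EF_Task 4=41, EF_Task 5=39) = 41; EF_Task 6 = 41+9 = 50
Expected project duration μ = 50 days. Critical path: Task 1 → Task 3 → Task 4 → Task 6.

50 days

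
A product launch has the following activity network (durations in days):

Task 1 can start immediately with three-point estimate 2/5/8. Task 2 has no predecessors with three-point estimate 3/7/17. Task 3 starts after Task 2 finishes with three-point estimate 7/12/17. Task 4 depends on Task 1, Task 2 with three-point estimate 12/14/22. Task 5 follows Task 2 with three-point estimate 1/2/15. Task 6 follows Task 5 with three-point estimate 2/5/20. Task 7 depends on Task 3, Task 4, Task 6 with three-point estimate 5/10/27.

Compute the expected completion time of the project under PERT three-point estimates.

te_Task 1 = (2 + 4·5 + 8)/6 = 30/6 = 5
te_Task 2 = (3 + 4·7 + 17)/6 = 48/6 = 8
te_Task 3 = (7 + 4·12 + 17)/6 = 72/6 = 12
te_Task 4 = (12 + 4·14 + 22)/6 = 90/6 = 15
te_Task 5 = (1 + 4·2 + 15)/6 = 24/6 = 4
te_Task 6 = (2 + 4·5 + 20)/6 = 42/6 = 7
te_Task 7 = (5 + 4·10 + 27)/6 = 72/6 = 12

Forward pass:
ES_Task 1 = 0; EF_Task 1 = 5
ES_Task 2 = 0; EF_Task 2 = 8
ES_Task 3 = 8; EF_Task 3 = 8+12 = 20
ES_Task 4 = max(EF_Task 1=5, EF_Task 2=8) = 8; EF_Task 4 = 8+15 = 23
ES_Task 5 = 8; EF_Task 5 = 8+4 = 12
ES_Task 6 = 12; EF_Task 6 = 12+7 = 19
ES_Task 7 = max(EF_Task 3=20, EF_Task 4=23, EF_Task 6=19) = 23; EF_Task 7 = 23+12 = 35
Expected project duration μ = 35 days. Critical path: Task 2 → Task 4 → Task 7.

35 days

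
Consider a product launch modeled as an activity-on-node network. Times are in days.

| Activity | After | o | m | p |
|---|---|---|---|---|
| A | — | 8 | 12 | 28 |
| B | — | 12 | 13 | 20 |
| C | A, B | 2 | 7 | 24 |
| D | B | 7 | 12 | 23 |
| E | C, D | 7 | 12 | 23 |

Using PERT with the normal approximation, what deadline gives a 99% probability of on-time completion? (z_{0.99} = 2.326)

te_A = (8 + 4·12 + 28)/6 = 84/6 = 14; σ²_A = ((28−8)/6)² = 11.111
te_B = (12 + 4·13 + 20)/6 = 84/6 = 14; σ²_B = ((20−12)/6)² = 1.778
te_C = (2 + 4·7 + 24)/6 = 54/6 = 9; σ²_C = ((24−2)/6)² = 13.444
te_D = (7 + 4·12 + 23)/6 = 78/6 = 13; σ²_D = ((23−7)/6)² = 7.111
te_E = (7 + 4·12 + 23)/6 = 78/6 = 13; σ²_E = ((23−7)/6)² = 7.111

Forward pass:
ES_A = 0; EF_A = 14
ES_B = 0; EF_B = 14
ES_C = max(EF_A=14, EF_B=14) = 14; EF_C = 14+9 = 23
ES_D = 14; EF_D = 14+13 = 27
ES_E = max(EF_C=23, EF_D=27) = 27; EF_E = 27+13 = 40
Expected project duration μ = 40 days. Critical path: B → D → E.

Variance along critical path = 1.778 + 7.111 + 7.111 = 16.000; σ = 4.000 days.
D = μ + z·σ = 40 + 2.326·4.000 = 49.3 days

49.3 days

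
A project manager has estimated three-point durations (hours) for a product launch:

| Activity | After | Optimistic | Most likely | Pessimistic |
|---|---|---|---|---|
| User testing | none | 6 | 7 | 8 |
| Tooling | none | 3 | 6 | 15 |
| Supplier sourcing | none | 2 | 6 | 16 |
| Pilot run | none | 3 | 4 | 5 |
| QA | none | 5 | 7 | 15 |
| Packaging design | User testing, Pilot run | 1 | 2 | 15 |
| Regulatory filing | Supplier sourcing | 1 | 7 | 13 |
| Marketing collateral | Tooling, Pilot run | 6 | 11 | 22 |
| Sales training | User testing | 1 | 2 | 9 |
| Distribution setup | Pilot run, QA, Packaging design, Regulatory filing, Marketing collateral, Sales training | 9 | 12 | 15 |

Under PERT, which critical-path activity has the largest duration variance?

te_User testing = (6 + 4·7 + 8)/6 = 42/6 = 7; σ²_User testing = ((8−6)/6)² = 0.111
te_Tooling = (3 + 4·6 + 15)/6 = 42/6 = 7; σ²_Tooling = ((15−3)/6)² = 4.000
te_Supplier sourcing = (2 + 4·6 + 16)/6 = 42/6 = 7; σ²_Supplier sourcing = ((16−2)/6)² = 5.444
te_Pilot run = (3 + 4·4 + 5)/6 = 24/6 = 4; σ²_Pilot run = ((5−3)/6)² = 0.111
te_QA = (5 + 4·7 + 15)/6 = 48/6 = 8; σ²_QA = ((15−5)/6)² = 2.778
te_Packaging design = (1 + 4·2 + 15)/6 = 24/6 = 4; σ²_Packaging design = ((15−1)/6)² = 5.444
te_Regulatory filing = (1 + 4·7 + 13)/6 = 42/6 = 7; σ²_Regulatory filing = ((13−1)/6)² = 4.000
te_Marketing collateral = (6 + 4·11 + 22)/6 = 72/6 = 12; σ²_Marketing collateral = ((22−6)/6)² = 7.111
te_Sales training = (1 + 4·2 + 9)/6 = 18/6 = 3; σ²_Sales training = ((9−1)/6)² = 1.778
te_Distribution setup = (9 + 4·12 + 15)/6 = 72/6 = 12; σ²_Distribution setup = ((15−9)/6)² = 1.000

Forward pass:
ES_User testing = 0; EF_User testing = 7
ES_Tooling = 0; EF_Tooling = 7
ES_Supplier sourcing = 0; EF_Supplier sourcing = 7
ES_Pilot run = 0; EF_Pilot run = 4
ES_QA = 0; EF_QA = 8
ES_Packaging design = max(EF_User testing=7, EF_Pilot run=4) = 7; EF_Packaging design = 7+4 = 11
ES_Regulatory filing = 7; EF_Regulatory filing = 7+7 = 14
ES_Marketing collateral = max(EF_Tooling=7, EF_Pilot run=4) = 7; EF_Marketing collateral = 7+12 = 19
ES_Sales training = 7; EF_Sales training = 7+3 = 10
ES_Distribution setup = max(EF_Pilot run=4, EF_QA=8, EF_Packaging design=11, EF_Regulatory filing=14, EF_Marketing collateral=19, EF_Sales training=10) = 19; EF_Distribution setup = 19+12 = 31
Expected project duration μ = 31 hours. Critical path: Tooling → Marketing collateral → Distribution setup.

Variances on critical path: σ²_Tooling=4.000, σ²_Marketing collateral=7.111, σ²_Distribution setup=1.000.
Largest is σ²_Marketing collateral = 7.111.

Marketing collateral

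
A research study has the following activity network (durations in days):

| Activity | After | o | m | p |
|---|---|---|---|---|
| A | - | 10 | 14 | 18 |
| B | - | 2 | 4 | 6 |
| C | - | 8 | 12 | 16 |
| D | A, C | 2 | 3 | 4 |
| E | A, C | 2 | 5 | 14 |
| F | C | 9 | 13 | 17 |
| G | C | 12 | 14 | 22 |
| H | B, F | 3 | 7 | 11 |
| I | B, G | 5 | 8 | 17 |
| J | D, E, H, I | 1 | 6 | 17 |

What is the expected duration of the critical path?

43 days

te_A = (10 + 4·14 + 18)/6 = 84/6 = 14
te_B = (2 + 4·4 + 6)/6 = 24/6 = 4
te_C = (8 + 4·12 + 16)/6 = 72/6 = 12
te_D = (2 + 4·3 + 4)/6 = 18/6 = 3
te_E = (2 + 4·5 + 14)/6 = 36/6 = 6
te_F = (9 + 4·13 + 17)/6 = 78/6 = 13
te_G = (12 + 4·14 + 22)/6 = 90/6 = 15
te_H = (3 + 4·7 + 11)/6 = 42/6 = 7
te_I = (5 + 4·8 + 17)/6 = 54/6 = 9
te_J = (1 + 4·6 + 17)/6 = 42/6 = 7

Forward pass:
ES_A = 0; EF_A = 14
ES_B = 0; EF_B = 4
ES_C = 0; EF_C = 12
ES_D = max(EF_A=14, EF_C=12) = 14; EF_D = 14+3 = 17
ES_E = max(EF_A=14, EF_C=12) = 14; EF_E = 14+6 = 20
ES_F = 12; EF_F = 12+13 = 25
ES_G = 12; EF_G = 12+15 = 27
ES_H = max(EF_B=4, EF_F=25) = 25; EF_H = 25+7 = 32
ES_I = max(EF_B=4, EF_G=27) = 27; EF_I = 27+9 = 36
ES_J = max(EF_D=17, EF_E=20, EF_H=32, EF_I=36) = 36; EF_J = 36+7 = 43
Expected project duration μ = 43 days. Critical path: C → G → I → J.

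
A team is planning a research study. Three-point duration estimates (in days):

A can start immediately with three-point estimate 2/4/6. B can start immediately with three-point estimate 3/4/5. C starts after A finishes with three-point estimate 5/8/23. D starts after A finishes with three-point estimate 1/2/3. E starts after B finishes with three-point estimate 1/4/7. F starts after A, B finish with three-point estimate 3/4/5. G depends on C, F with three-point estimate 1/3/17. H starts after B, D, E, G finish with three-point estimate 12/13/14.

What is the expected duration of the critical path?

32 days

te_A = (2 + 4·4 + 6)/6 = 24/6 = 4
te_B = (3 + 4·4 + 5)/6 = 24/6 = 4
te_C = (5 + 4·8 + 23)/6 = 60/6 = 10
te_D = (1 + 4·2 + 3)/6 = 12/6 = 2
te_E = (1 + 4·4 + 7)/6 = 24/6 = 4
te_F = (3 + 4·4 + 5)/6 = 24/6 = 4
te_G = (1 + 4·3 + 17)/6 = 30/6 = 5
te_H = (12 + 4·13 + 14)/6 = 78/6 = 13

Forward pass:
ES_A = 0; EF_A = 4
ES_B = 0; EF_B = 4
ES_C = 4; EF_C = 4+10 = 14
ES_D = 4; EF_D = 4+2 = 6
ES_E = 4; EF_E = 4+4 = 8
ES_F = max(EF_A=4, EF_B=4) = 4; EF_F = 4+4 = 8
ES_G = max(EF_C=14, EF_F=8) = 14; EF_G = 14+5 = 19
ES_H = max(EF_B=4, EF_D=6, EF_E=8, EF_G=19) = 19; EF_H = 19+13 = 32
Expected project duration μ = 32 days. Critical path: A → C → G → H.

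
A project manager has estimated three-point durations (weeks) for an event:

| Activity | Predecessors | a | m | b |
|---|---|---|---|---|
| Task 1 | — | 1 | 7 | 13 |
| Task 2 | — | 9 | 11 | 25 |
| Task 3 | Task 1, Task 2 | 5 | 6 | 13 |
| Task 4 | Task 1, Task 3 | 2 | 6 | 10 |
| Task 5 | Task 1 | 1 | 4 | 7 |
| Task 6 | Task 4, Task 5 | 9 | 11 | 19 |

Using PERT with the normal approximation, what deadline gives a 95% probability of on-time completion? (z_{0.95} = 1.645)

44.0 weeks

te_Task 1 = (1 + 4·7 + 13)/6 = 42/6 = 7; σ²_Task 1 = ((13−1)/6)² = 4.000
te_Task 2 = (9 + 4·11 + 25)/6 = 78/6 = 13; σ²_Task 2 = ((25−9)/6)² = 7.111
te_Task 3 = (5 + 4·6 + 13)/6 = 42/6 = 7; σ²_Task 3 = ((13−5)/6)² = 1.778
te_Task 4 = (2 + 4·6 + 10)/6 = 36/6 = 6; σ²_Task 4 = ((10−2)/6)² = 1.778
te_Task 5 = (1 + 4·4 + 7)/6 = 24/6 = 4; σ²_Task 5 = ((7−1)/6)² = 1.000
te_Task 6 = (9 + 4·11 + 19)/6 = 72/6 = 12; σ²_Task 6 = ((19−9)/6)² = 2.778

Forward pass:
ES_Task 1 = 0; EF_Task 1 = 7
ES_Task 2 = 0; EF_Task 2 = 13
ES_Task 3 = max(EF_Task 1=7, EF_Task 2=13) = 13; EF_Task 3 = 13+7 = 20
ES_Task 4 = max(EF_Task 1=7, EF_Task 3=20) = 20; EF_Task 4 = 20+6 = 26
ES_Task 5 = 7; EF_Task 5 = 7+4 = 11
ES_Task 6 = max(EF_Task 4=26, EF_Task 5=11) = 26; EF_Task 6 = 26+12 = 38
Expected project duration μ = 38 weeks. Critical path: Task 2 → Task 3 → Task 4 → Task 6.

Variance along critical path = 7.111 + 1.778 + 1.778 + 2.778 = 13.444; σ = 3.667 weeks.
D = μ + z·σ = 38 + 1.645·3.667 = 44.0 weeks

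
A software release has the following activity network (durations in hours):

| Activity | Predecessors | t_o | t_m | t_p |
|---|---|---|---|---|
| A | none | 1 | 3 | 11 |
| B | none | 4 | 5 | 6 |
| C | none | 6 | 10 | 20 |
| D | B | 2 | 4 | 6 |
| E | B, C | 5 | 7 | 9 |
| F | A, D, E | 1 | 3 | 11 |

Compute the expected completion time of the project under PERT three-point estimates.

22 hours

te_A = (1 + 4·3 + 11)/6 = 24/6 = 4
te_B = (4 + 4·5 + 6)/6 = 30/6 = 5
te_C = (6 + 4·10 + 20)/6 = 66/6 = 11
te_D = (2 + 4·4 + 6)/6 = 24/6 = 4
te_E = (5 + 4·7 + 9)/6 = 42/6 = 7
te_F = (1 + 4·3 + 11)/6 = 24/6 = 4

Forward pass:
ES_A = 0; EF_A = 4
ES_B = 0; EF_B = 5
ES_C = 0; EF_C = 11
ES_D = 5; EF_D = 5+4 = 9
ES_E = max(EF_B=5, EF_C=11) = 11; EF_E = 11+7 = 18
ES_F = max(EF_A=4, EF_D=9, EF_E=18) = 18; EF_F = 18+4 = 22
Expected project duration μ = 22 hours. Critical path: C → E → F.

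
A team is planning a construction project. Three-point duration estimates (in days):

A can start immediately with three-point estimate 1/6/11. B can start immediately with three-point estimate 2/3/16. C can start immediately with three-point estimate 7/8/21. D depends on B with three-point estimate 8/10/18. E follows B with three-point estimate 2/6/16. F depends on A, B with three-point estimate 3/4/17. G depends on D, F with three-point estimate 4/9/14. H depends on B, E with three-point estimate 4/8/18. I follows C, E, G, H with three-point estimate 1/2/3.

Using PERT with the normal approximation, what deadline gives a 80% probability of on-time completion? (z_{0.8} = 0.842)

te_A = (1 + 4·6 + 11)/6 = 36/6 = 6; σ²_A = ((11−1)/6)² = 2.778
te_B = (2 + 4·3 + 16)/6 = 30/6 = 5; σ²_B = ((16−2)/6)² = 5.444
te_C = (7 + 4·8 + 21)/6 = 60/6 = 10; σ²_C = ((21−7)/6)² = 5.444
te_D = (8 + 4·10 + 18)/6 = 66/6 = 11; σ²_D = ((18−8)/6)² = 2.778
te_E = (2 + 4·6 + 16)/6 = 42/6 = 7; σ²_E = ((16−2)/6)² = 5.444
te_F = (3 + 4·4 + 17)/6 = 36/6 = 6; σ²_F = ((17−3)/6)² = 5.444
te_G = (4 + 4·9 + 14)/6 = 54/6 = 9; σ²_G = ((14−4)/6)² = 2.778
te_H = (4 + 4·8 + 18)/6 = 54/6 = 9; σ²_H = ((18−4)/6)² = 5.444
te_I = (1 + 4·2 + 3)/6 = 12/6 = 2; σ²_I = ((3−1)/6)² = 0.111

Forward pass:
ES_A = 0; EF_A = 6
ES_B = 0; EF_B = 5
ES_C = 0; EF_C = 10
ES_D = 5; EF_D = 5+11 = 16
ES_E = 5; EF_E = 5+7 = 12
ES_F = max(EF_A=6, EF_B=5) = 6; EF_F = 6+6 = 12
ES_G = max(EF_D=16, EF_F=12) = 16; EF_G = 16+9 = 25
ES_H = max(EF_B=5, EF_E=12) = 12; EF_H = 12+9 = 21
ES_I = max(EF_C=10, EF_E=12, EF_G=25, EF_H=21) = 25; EF_I = 25+2 = 27
Expected project duration μ = 27 days. Critical path: B → D → G → I.

Variance along critical path = 5.444 + 2.778 + 2.778 + 0.111 = 11.111; σ = 3.333 days.
D = μ + z·σ = 27 + 0.842·3.333 = 29.8 days

29.8 days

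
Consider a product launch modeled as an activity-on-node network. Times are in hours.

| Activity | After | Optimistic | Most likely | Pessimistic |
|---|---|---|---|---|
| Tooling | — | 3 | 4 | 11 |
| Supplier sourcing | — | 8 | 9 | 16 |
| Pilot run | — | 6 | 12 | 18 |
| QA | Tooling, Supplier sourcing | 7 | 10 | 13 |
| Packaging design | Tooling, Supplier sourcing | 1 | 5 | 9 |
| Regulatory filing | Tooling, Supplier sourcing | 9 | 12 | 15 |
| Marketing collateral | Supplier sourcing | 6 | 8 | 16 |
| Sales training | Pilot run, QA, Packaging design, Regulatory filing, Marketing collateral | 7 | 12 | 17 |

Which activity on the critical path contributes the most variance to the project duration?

Sales training

te_Tooling = (3 + 4·4 + 11)/6 = 30/6 = 5; σ²_Tooling = ((11−3)/6)² = 1.778
te_Supplier sourcing = (8 + 4·9 + 16)/6 = 60/6 = 10; σ²_Supplier sourcing = ((16−8)/6)² = 1.778
te_Pilot run = (6 + 4·12 + 18)/6 = 72/6 = 12; σ²_Pilot run = ((18−6)/6)² = 4.000
te_QA = (7 + 4·10 + 13)/6 = 60/6 = 10; σ²_QA = ((13−7)/6)² = 1.000
te_Packaging design = (1 + 4·5 + 9)/6 = 30/6 = 5; σ²_Packaging design = ((9−1)/6)² = 1.778
te_Regulatory filing = (9 + 4·12 + 15)/6 = 72/6 = 12; σ²_Regulatory filing = ((15−9)/6)² = 1.000
te_Marketing collateral = (6 + 4·8 + 16)/6 = 54/6 = 9; σ²_Marketing collateral = ((16−6)/6)² = 2.778
te_Sales training = (7 + 4·12 + 17)/6 = 72/6 = 12; σ²_Sales training = ((17−7)/6)² = 2.778

Forward pass:
ES_Tooling = 0; EF_Tooling = 5
ES_Supplier sourcing = 0; EF_Supplier sourcing = 10
ES_Pilot run = 0; EF_Pilot run = 12
ES_QA = max(EF_Tooling=5, EF_Supplier sourcing=10) = 10; EF_QA = 10+10 = 20
ES_Packaging design = max(EF_Tooling=5, EF_Supplier sourcing=10) = 10; EF_Packaging design = 10+5 = 15
ES_Regulatory filing = max(EF_Tooling=5, EF_Supplier sourcing=10) = 10; EF_Regulatory filing = 10+12 = 22
ES_Marketing collateral = 10; EF_Marketing collateral = 10+9 = 19
ES_Sales training = max(EF_Pilot run=12, EF_QA=20, EF_Packaging design=15, EF_Regulatory filing=22, EF_Marketing collateral=19) = 22; EF_Sales training = 22+12 = 34
Expected project duration μ = 34 hours. Critical path: Supplier sourcing → Regulatory filing → Sales training.

Variances on critical path: σ²_Supplier sourcing=1.778, σ²_Regulatory filing=1.000, σ²_Sales training=2.778.
Largest is σ²_Sales training = 2.778.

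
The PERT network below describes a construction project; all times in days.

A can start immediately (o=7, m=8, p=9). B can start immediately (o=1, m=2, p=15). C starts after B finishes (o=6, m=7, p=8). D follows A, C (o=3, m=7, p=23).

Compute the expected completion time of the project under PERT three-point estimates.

te_A = (7 + 4·8 + 9)/6 = 48/6 = 8
te_B = (1 + 4·2 + 15)/6 = 24/6 = 4
te_C = (6 + 4·7 + 8)/6 = 42/6 = 7
te_D = (3 + 4·7 + 23)/6 = 54/6 = 9

Forward pass:
ES_A = 0; EF_A = 8
ES_B = 0; EF_B = 4
ES_C = 4; EF_C = 4+7 = 11
ES_D = max(EF_A=8, EF_C=11) = 11; EF_D = 11+9 = 20
Expected project duration μ = 20 days. Critical path: B → C → D.

20 days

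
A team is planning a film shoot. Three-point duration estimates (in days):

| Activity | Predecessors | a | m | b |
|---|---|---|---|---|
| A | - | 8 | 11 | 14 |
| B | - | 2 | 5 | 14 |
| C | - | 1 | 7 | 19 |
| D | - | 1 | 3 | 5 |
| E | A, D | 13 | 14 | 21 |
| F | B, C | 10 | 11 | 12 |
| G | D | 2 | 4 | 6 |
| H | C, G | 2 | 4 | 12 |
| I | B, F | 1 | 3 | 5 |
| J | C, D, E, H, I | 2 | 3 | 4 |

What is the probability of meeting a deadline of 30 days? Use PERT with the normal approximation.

0.722

te_A = (8 + 4·11 + 14)/6 = 66/6 = 11; σ²_A = ((14−8)/6)² = 1.000
te_B = (2 + 4·5 + 14)/6 = 36/6 = 6; σ²_B = ((14−2)/6)² = 4.000
te_C = (1 + 4·7 + 19)/6 = 48/6 = 8; σ²_C = ((19−1)/6)² = 9.000
te_D = (1 + 4·3 + 5)/6 = 18/6 = 3; σ²_D = ((5−1)/6)² = 0.444
te_E = (13 + 4·14 + 21)/6 = 90/6 = 15; σ²_E = ((21−13)/6)² = 1.778
te_F = (10 + 4·11 + 12)/6 = 66/6 = 11; σ²_F = ((12−10)/6)² = 0.111
te_G = (2 + 4·4 + 6)/6 = 24/6 = 4; σ²_G = ((6−2)/6)² = 0.444
te_H = (2 + 4·4 + 12)/6 = 30/6 = 5; σ²_H = ((12−2)/6)² = 2.778
te_I = (1 + 4·3 + 5)/6 = 18/6 = 3; σ²_I = ((5−1)/6)² = 0.444
te_J = (2 + 4·3 + 4)/6 = 18/6 = 3; σ²_J = ((4−2)/6)² = 0.111

Forward pass:
ES_A = 0; EF_A = 11
ES_B = 0; EF_B = 6
ES_C = 0; EF_C = 8
ES_D = 0; EF_D = 3
ES_E = max(EF_A=11, EF_D=3) = 11; EF_E = 11+15 = 26
ES_F = max(EF_B=6, EF_C=8) = 8; EF_F = 8+11 = 19
ES_G = 3; EF_G = 3+4 = 7
ES_H = max(EF_C=8, EF_G=7) = 8; EF_H = 8+5 = 13
ES_I = max(EF_B=6, EF_F=19) = 19; EF_I = 19+3 = 22
ES_J = max(EF_C=8, EF_D=3, EF_E=26, EF_H=13, EF_I=22) = 26; EF_J = 26+3 = 29
Expected project duration μ = 29 days. Critical path: A → E → J.

Variance along critical path = 1.000 + 1.778 + 0.111 = 2.889; σ = √2.889 = 1.700 days.
Z = (30 − 29) / 1.700 = 0.588
P(T ≤ 30) = Φ(0.588) ≈ 0.722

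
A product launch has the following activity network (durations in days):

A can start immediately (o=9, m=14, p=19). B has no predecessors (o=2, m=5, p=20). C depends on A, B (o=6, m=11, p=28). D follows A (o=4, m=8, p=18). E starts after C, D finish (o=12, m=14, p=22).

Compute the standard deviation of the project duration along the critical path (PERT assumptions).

4.36 days

te_A = (9 + 4·14 + 19)/6 = 84/6 = 14; σ²_A = ((19−9)/6)² = 2.778
te_B = (2 + 4·5 + 20)/6 = 42/6 = 7; σ²_B = ((20−2)/6)² = 9.000
te_C = (6 + 4·11 + 28)/6 = 78/6 = 13; σ²_C = ((28−6)/6)² = 13.444
te_D = (4 + 4·8 + 18)/6 = 54/6 = 9; σ²_D = ((18−4)/6)² = 5.444
te_E = (12 + 4·14 + 22)/6 = 90/6 = 15; σ²_E = ((22−12)/6)² = 2.778

Forward pass:
ES_A = 0; EF_A = 14
ES_B = 0; EF_B = 7
ES_C = max(EF_A=14, EF_B=7) = 14; EF_C = 14+13 = 27
ES_D = 14; EF_D = 14+9 = 23
ES_E = max(EF_C=27, EF_D=23) = 27; EF_E = 27+15 = 42
Expected project duration μ = 42 days. Critical path: A → C → E.

Variance along critical path = 2.778 + 13.444 + 2.778 = 19.000
σ = √19.000 = 4.359 days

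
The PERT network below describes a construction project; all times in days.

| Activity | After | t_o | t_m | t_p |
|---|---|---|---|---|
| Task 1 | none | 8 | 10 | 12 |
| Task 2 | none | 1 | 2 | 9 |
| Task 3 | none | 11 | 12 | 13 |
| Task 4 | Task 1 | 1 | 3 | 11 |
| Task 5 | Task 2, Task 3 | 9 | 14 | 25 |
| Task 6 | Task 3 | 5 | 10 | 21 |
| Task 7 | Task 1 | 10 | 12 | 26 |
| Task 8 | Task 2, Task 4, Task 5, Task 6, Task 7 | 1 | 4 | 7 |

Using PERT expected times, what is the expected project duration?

te_Task 1 = (8 + 4·10 + 12)/6 = 60/6 = 10
te_Task 2 = (1 + 4·2 + 9)/6 = 18/6 = 3
te_Task 3 = (11 + 4·12 + 13)/6 = 72/6 = 12
te_Task 4 = (1 + 4·3 + 11)/6 = 24/6 = 4
te_Task 5 = (9 + 4·14 + 25)/6 = 90/6 = 15
te_Task 6 = (5 + 4·10 + 21)/6 = 66/6 = 11
te_Task 7 = (10 + 4·12 + 26)/6 = 84/6 = 14
te_Task 8 = (1 + 4·4 + 7)/6 = 24/6 = 4

Forward pass:
ES_Task 1 = 0; EF_Task 1 = 10
ES_Task 2 = 0; EF_Task 2 = 3
ES_Task 3 = 0; EF_Task 3 = 12
ES_Task 4 = 10; EF_Task 4 = 10+4 = 14
ES_Task 5 = max(EF_Task 2=3, EF_Task 3=12) = 12; EF_Task 5 = 12+15 = 27
ES_Task 6 = 12; EF_Task 6 = 12+11 = 23
ES_Task 7 = 10; EF_Task 7 = 10+14 = 24
ES_Task 8 = max(EF_Task 2=3, EF_Task 4=14, EF_Task 5=27, EF_Task 6=23, EF_Task 7=24) = 27; EF_Task 8 = 27+4 = 31
Expected project duration μ = 31 days. Critical path: Task 3 → Task 5 → Task 8.

31 days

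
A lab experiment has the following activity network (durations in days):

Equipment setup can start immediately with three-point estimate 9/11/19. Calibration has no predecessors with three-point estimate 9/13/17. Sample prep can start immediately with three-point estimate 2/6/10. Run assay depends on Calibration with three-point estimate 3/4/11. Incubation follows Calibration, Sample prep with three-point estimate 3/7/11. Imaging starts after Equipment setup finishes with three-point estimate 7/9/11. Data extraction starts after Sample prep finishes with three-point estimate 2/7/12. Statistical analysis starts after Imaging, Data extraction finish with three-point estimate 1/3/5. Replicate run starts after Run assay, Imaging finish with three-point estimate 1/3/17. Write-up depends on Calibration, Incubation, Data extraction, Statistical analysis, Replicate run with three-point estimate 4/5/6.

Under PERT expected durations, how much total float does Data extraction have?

10 days

te_Equipment setup = (9 + 4·11 + 19)/6 = 72/6 = 12
te_Calibration = (9 + 4·13 + 17)/6 = 78/6 = 13
te_Sample prep = (2 + 4·6 + 10)/6 = 36/6 = 6
te_Run assay = (3 + 4·4 + 11)/6 = 30/6 = 5
te_Incubation = (3 + 4·7 + 11)/6 = 42/6 = 7
te_Imaging = (7 + 4·9 + 11)/6 = 54/6 = 9
te_Data extraction = (2 + 4·7 + 12)/6 = 42/6 = 7
te_Statistical analysis = (1 + 4·3 + 5)/6 = 18/6 = 3
te_Replicate run = (1 + 4·3 + 17)/6 = 30/6 = 5
te_Write-up = (4 + 4·5 + 6)/6 = 30/6 = 5

Forward pass:
ES_Equipment setup = 0; EF_Equipment setup = 12
ES_Calibration = 0; EF_Calibration = 13
ES_Sample prep = 0; EF_Sample prep = 6
ES_Run assay = 13; EF_Run assay = 13+5 = 18
ES_Incubation = max(EF_Calibration=13, EF_Sample prep=6) = 13; EF_Incubation = 13+7 = 20
ES_Imaging = 12; EF_Imaging = 12+9 = 21
ES_Data extraction = 6; EF_Data extraction = 6+7 = 13
ES_Statistical analysis = max(EF_Imaging=21, EF_Data extraction=13) = 21; EF_Statistical analysis = 21+3 = 24
ES_Replicate run = max(EF_Run assay=18, EF_Imaging=21) = 21; EF_Replicate run = 21+5 = 26
ES_Write-up = max(EF_Calibration=13, EF_Incubation=20, EF_Data extraction=13, EF_Statistical analysis=24, EF_Replicate run=26) = 26; EF_Write-up = 26+5 = 31
Expected project duration μ = 31 days. Critical path: Equipment setup → Imaging → Replicate run → Write-up.

Backward pass:
LF_Write-up = 31; LS_Write-up = 31−5 = 26
LF_Replicate run = LS_Write-up = 26; LS_Replicate run = 26−5 = 21
LF_Statistical analysis = LS_Write-up = 26; LS_Statistical analysis = 26−3 = 23
LF_Data extraction = min(LS_Statistical analysis=23, LS_Write-up=26) = 23; LS_Data extraction = 23−7 = 16
LF_Imaging = min(LS_Statistical analysis=23, LS_Replicate run=21) = 21; LS_Imaging = 21−9 = 12
LF_Incubation = LS_Write-up = 26; LS_Incubation = 26−7 = 19
LF_Run assay = LS_Replicate run = 21; LS_Run assay = 21−5 = 16
LF_Sample prep = min(LS_Incubation=19, LS_Data extraction=16) = 16; LS_Sample prep = 16−6 = 10
LF_Calibration = min(LS_Run assay=16, LS_Incubation=19, LS_Write-up=26) = 16; LS_Calibration = 16−13 = 3
LF_Equipment setup = LS_Imaging = 12; LS_Equipment setup = 12−12 = 0
Slack_Data extraction = LS_Data extraction − ES_Data extraction = 16 − 6 = 10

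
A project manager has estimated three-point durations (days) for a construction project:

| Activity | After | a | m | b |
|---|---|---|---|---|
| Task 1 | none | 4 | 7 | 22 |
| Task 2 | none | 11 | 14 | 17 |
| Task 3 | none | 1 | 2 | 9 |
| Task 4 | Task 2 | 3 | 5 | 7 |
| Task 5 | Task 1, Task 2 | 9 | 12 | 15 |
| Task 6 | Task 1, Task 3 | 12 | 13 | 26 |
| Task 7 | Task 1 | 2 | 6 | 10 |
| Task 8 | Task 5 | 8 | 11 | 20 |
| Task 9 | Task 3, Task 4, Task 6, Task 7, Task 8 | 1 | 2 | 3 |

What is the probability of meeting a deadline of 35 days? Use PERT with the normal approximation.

te_Task 1 = (4 + 4·7 + 22)/6 = 54/6 = 9; σ²_Task 1 = ((22−4)/6)² = 9.000
te_Task 2 = (11 + 4·14 + 17)/6 = 84/6 = 14; σ²_Task 2 = ((17−11)/6)² = 1.000
te_Task 3 = (1 + 4·2 + 9)/6 = 18/6 = 3; σ²_Task 3 = ((9−1)/6)² = 1.778
te_Task 4 = (3 + 4·5 + 7)/6 = 30/6 = 5; σ²_Task 4 = ((7−3)/6)² = 0.444
te_Task 5 = (9 + 4·12 + 15)/6 = 72/6 = 12; σ²_Task 5 = ((15−9)/6)² = 1.000
te_Task 6 = (12 + 4·13 + 26)/6 = 90/6 = 15; σ²_Task 6 = ((26−12)/6)² = 5.444
te_Task 7 = (2 + 4·6 + 10)/6 = 36/6 = 6; σ²_Task 7 = ((10−2)/6)² = 1.778
te_Task 8 = (8 + 4·11 + 20)/6 = 72/6 = 12; σ²_Task 8 = ((20−8)/6)² = 4.000
te_Task 9 = (1 + 4·2 + 3)/6 = 12/6 = 2; σ²_Task 9 = ((3−1)/6)² = 0.111

Forward pass:
ES_Task 1 = 0; EF_Task 1 = 9
ES_Task 2 = 0; EF_Task 2 = 14
ES_Task 3 = 0; EF_Task 3 = 3
ES_Task 4 = 14; EF_Task 4 = 14+5 = 19
ES_Task 5 = max(EF_Task 1=9, EF_Task 2=14) = 14; EF_Task 5 = 14+12 = 26
ES_Task 6 = max(EF_Task 1=9, EF_Task 3=3) = 9; EF_Task 6 = 9+15 = 24
ES_Task 7 = 9; EF_Task 7 = 9+6 = 15
ES_Task 8 = 26; EF_Task 8 = 26+12 = 38
ES_Task 9 = max(EF_Task 3=3, EF_Task 4=19, EF_Task 6=24, EF_Task 7=15, EF_Task 8=38) = 38; EF_Task 9 = 38+2 = 40
Expected project duration μ = 40 days. Critical path: Task 2 → Task 5 → Task 8 → Task 9.

Variance along critical path = 1.000 + 1.000 + 4.000 + 0.111 = 6.111; σ = √6.111 = 2.472 days.
Z = (35 − 40) / 2.472 = -2.023
P(T ≤ 35) = Φ(-2.023) ≈ 0.022

0.022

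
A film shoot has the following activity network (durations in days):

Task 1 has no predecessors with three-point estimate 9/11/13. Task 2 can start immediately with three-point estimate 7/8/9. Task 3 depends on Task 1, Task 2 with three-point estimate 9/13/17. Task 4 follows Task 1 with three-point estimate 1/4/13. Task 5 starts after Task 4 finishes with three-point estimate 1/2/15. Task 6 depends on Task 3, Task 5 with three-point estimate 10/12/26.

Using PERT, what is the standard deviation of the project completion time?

te_Task 1 = (9 + 4·11 + 13)/6 = 66/6 = 11; σ²_Task 1 = ((13−9)/6)² = 0.444
te_Task 2 = (7 + 4·8 + 9)/6 = 48/6 = 8; σ²_Task 2 = ((9−7)/6)² = 0.111
te_Task 3 = (9 + 4·13 + 17)/6 = 78/6 = 13; σ²_Task 3 = ((17−9)/6)² = 1.778
te_Task 4 = (1 + 4·4 + 13)/6 = 30/6 = 5; σ²_Task 4 = ((13−1)/6)² = 4.000
te_Task 5 = (1 + 4·2 + 15)/6 = 24/6 = 4; σ²_Task 5 = ((15−1)/6)² = 5.444
te_Task 6 = (10 + 4·12 + 26)/6 = 84/6 = 14; σ²_Task 6 = ((26−10)/6)² = 7.111

Forward pass:
ES_Task 1 = 0; EF_Task 1 = 11
ES_Task 2 = 0; EF_Task 2 = 8
ES_Task 3 = max(EF_Task 1=11, EF_Task 2=8) = 11; EF_Task 3 = 11+13 = 24
ES_Task 4 = 11; EF_Task 4 = 11+5 = 16
ES_Task 5 = 16; EF_Task 5 = 16+4 = 20
ES_Task 6 = max(EF_Task 3=24, EF_Task 5=20) = 24; EF_Task 6 = 24+14 = 38
Expected project duration μ = 38 days. Critical path: Task 1 → Task 3 → Task 6.

Variance along critical path = 0.444 + 1.778 + 7.111 = 9.333
σ = √9.333 = 3.055 days

3.06 days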